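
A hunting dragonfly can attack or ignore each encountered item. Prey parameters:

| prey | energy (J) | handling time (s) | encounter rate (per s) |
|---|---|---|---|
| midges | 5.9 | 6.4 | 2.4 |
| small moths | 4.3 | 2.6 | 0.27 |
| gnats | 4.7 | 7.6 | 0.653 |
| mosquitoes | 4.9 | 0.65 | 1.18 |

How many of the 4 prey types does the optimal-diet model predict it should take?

1

E/h in descending order: mosquitoes 7.54, small moths 1.65, midges 0.922, gnats 0.618 J/s. The optimal diet is the largest prefix of this list for which every included type satisfies E_i/h_i > R on the types above it.
Rate on top 1: 3.272. small moths: 1.65 < 3.272 → exclude; stop.
Optimal diet: mosquitoes — 1 of 4 types.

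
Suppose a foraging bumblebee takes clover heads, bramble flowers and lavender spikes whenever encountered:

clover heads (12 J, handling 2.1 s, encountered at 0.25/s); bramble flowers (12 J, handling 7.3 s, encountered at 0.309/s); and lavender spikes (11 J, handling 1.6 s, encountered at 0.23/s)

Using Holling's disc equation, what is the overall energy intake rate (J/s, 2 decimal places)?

Energy encountered per unit search time: 0.25×12 + 0.309×12 + 0.23×11 = 9.238 J/s.
Handling time per unit search time: 0.25×2.1 + 0.309×7.3 + 0.23×1.6 = 3.149.
Rate = 9.238/(1 + 3.149) = 2.227 J/s.

2.23 J/s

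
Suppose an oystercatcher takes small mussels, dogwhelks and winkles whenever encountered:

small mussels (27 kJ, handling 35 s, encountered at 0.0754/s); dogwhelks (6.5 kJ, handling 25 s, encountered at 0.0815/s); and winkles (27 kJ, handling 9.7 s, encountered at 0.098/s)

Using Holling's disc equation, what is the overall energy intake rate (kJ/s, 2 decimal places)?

R = (0.0754×27 + 0.0815×6.5 + 0.098×27) / (1 + 0.0754×35 + 0.0815×25 + 0.098×9.7) = 5.212/6.627 = 0.7864 kJ/s.

0.79 kJ/s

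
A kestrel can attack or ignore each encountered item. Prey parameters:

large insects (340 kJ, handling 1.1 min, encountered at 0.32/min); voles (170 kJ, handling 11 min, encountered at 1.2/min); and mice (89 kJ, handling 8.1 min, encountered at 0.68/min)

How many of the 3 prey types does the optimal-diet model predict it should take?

Profitabilities (E/h, kJ/min): large insects 309, voles 15.5, mice 11. Add prey in this order while the next type's profitability exceeds the intake rate on those already taken.
Rate on top 1: 80.47. voles: 15.5 < 80.47 → exclude; stop.
Optimal diet: large insects — 1 of 3 types.

1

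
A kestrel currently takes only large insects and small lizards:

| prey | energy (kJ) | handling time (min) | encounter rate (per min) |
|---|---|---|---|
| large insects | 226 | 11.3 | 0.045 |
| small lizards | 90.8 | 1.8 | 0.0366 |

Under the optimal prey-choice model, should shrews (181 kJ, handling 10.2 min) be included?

Yes

Intake rate on the current diet: R = (0.045×226 + 0.0366×90.8) / (1 + 0.045×11.3 + 0.0366×1.8) = 13.49/1.574 = 8.571 kJ/min.
Profitability of shrews: 181/10.2 = 17.75 kJ/min.
Since 17.75 > R, including shrews increases the long-run rate.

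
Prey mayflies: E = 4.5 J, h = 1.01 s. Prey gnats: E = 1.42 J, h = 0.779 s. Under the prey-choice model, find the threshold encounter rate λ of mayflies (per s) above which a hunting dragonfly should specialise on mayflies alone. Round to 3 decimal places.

0.686 per s

At the threshold, the rate on mayflies alone equals the profitability of gnats: λ·4.5/(1 + λ·1.01) = 1.42/0.779 = 1.823.
Rearranging, λ(4.5 − 1.823×1.01) = 1.823, so λ = 1.823/2.659 = 0.6856 per s.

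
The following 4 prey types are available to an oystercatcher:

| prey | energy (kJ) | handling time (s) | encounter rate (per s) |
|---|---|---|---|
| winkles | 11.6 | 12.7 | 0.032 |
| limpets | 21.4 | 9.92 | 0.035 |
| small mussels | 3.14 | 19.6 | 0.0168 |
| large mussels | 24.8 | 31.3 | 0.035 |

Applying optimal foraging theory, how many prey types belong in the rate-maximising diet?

3

Rank by E/h (kJ/s): limpets 2.16, winkles 0.913, large mussels 0.792, small mussels 0.16. Include each in turn until the next type's E/h falls below the running intake rate.
Rate on top 1: 0.556. winkles: 0.913 > 0.556 → include.
Rate on top 2: 0.6388. large mussels: 0.792 > 0.6388 → include.
Rate on top 3: 0.6978. small mussels: 0.16 < 0.6978 → exclude; stop.
Optimal diet: limpets, winkles, large mussels — 3 of 4 types.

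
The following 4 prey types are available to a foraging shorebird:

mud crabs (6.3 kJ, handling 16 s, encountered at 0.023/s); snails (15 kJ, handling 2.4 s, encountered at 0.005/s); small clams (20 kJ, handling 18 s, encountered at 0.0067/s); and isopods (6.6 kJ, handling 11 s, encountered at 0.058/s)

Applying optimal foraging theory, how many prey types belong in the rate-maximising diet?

Rank by E/h (kJ/s): snails 6.25, small clams 1.11, isopods 0.6, mud crabs 0.394. Include each in turn until the next type's E/h falls below the running intake rate.
Rate on top 1: 0.07411. small clams: 1.11 > 0.07411 → include.
Rate on top 2: 0.1845. isopods: 0.6 > 0.1845 → include.
Rate on top 3: 0.3342. mud crabs: 0.394 > 0.3342 → include.
Optimal diet: snails, small clams, isopods, mud crabs — 4 of 4 types.

4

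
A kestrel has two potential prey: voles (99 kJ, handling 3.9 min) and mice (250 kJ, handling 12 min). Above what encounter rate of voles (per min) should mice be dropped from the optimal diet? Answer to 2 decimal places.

Drop mice once their profitability E₂/h₂ falls below the rate achievable on voles alone: E₂/h₂ = λE₁/(1 + λh₁).
Solve for λ: λE₁h₂ = E₂(1 + λh₁) → λ(E₁h₂ − E₂h₁) = E₂ → λ = E₂/(E₁h₂ − E₂h₁).
λ = 250/(99×12 − 250×3.9) = 250/213 = 1.174 per min.

1.17 per min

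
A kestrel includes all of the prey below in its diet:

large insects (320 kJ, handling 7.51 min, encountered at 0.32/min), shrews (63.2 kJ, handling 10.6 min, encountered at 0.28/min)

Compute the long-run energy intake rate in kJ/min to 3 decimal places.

18.850 kJ/min

Energy encountered per unit search time: 0.32×320 + 0.28×63.2 = 120.1 kJ/min.
Handling time per unit search time: 0.32×7.51 + 0.28×10.6 = 5.371.
Rate = 120.1/(1 + 5.371) = 18.85 kJ/min.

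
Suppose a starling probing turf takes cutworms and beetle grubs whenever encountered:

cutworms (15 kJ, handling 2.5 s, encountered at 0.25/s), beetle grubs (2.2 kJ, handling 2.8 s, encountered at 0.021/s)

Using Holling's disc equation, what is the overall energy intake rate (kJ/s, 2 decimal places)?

2.25 kJ/s

R = (0.25×15 + 0.021×2.2) / (1 + 0.25×2.5 + 0.021×2.8) = 3.796/1.684 = 2.255 kJ/s.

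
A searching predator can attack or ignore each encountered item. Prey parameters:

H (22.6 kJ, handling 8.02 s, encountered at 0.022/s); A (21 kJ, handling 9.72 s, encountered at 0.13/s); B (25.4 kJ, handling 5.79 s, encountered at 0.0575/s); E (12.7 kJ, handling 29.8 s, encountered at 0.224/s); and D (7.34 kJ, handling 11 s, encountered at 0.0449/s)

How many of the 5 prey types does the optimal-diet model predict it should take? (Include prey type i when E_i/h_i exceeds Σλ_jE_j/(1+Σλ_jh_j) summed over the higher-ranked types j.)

3

Rank by E/h (kJ/s): B 4.39, H 2.82, A 2.16, D 0.667, E 0.426. Include each in turn until the next type's E/h falls below the running intake rate.
Rate on top 1: 1.096. H: 2.82 > 1.096 → include.
Rate on top 2: 1.297. A: 2.16 > 1.297 → include.
Rate on top 3: 1.691. D: 0.667 < 1.691 → exclude; stop.
Optimal diet: B, H, A — 3 of 5 types.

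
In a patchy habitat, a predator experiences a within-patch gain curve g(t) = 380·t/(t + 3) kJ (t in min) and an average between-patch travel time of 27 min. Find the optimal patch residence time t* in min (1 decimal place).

By the marginal value theorem, leave when the instantaneous gain rate g'(t) equals the habitat-wide average g(t)/(T + t).
g'(t) = 380·3/(t + 3)². Setting 380·3/(t+3)² = 380t/[(t+3)(27+t)] gives 3(27+t) = t(t+3), so t² = 3×27 = 81.
t* = √81 = 9 min.

9.0 min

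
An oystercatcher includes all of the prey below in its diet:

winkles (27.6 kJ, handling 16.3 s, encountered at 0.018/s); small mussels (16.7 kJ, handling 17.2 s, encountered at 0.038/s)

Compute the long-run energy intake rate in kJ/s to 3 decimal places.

R = Σλ_iE_i / (1 + Σλ_ih_i)
Numerator: 0.018×27.6 + 0.038×16.7 = 1.131
Denominator: 1 + 0.018×16.3 + 0.038×17.2 = 1.947
R = 1.131/1.947 = 0.5811 kJ/s

0.581 kJ/s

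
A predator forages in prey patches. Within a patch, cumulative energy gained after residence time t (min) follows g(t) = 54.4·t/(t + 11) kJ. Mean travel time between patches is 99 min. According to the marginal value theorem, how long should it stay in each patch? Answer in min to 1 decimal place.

33.0 min

By the marginal value theorem, leave when the instantaneous gain rate g'(t) equals the habitat-wide average g(t)/(T + t).
g'(t) = 54.4·11/(t + 11)². Setting 54.4·11/(t+11)² = 54.4t/[(t+11)(99+t)] gives 11(99+t) = t(t+11), so t² = 11×99 = 1089.
t* = √1089 = 33 min.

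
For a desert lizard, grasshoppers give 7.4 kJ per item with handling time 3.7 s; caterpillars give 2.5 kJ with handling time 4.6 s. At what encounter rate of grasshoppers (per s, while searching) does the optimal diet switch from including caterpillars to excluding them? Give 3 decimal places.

The zero-one rule: include caterpillars iff E₂/h₂ > λE₁/(1+λh₁). Equality gives the switch point.
λE₁h₂ = E₂ + λE₂h₁ ⇒ λ = E₂/(E₁h₂ − E₂h₁) = 2.5/(34.04 − 9.25) = 0.1008 per s.

0.101 per s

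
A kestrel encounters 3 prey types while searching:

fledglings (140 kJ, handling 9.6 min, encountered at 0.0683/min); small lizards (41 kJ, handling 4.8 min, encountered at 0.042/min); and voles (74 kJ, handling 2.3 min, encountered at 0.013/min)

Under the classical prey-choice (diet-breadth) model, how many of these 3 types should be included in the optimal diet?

Profitabilities (E/h, kJ/min): voles 32.2, fledglings 14.6, small lizards 8.54. Add prey in this order while the next type's profitability exceeds the intake rate on those already taken.
Rate on top 1: 0.9341. fledglings: 14.6 > 0.9341 → include.
Rate on top 2: 6.244. small lizards: 8.54 > 6.244 → include.
Optimal diet: voles, fledglings, small lizards — 3 of 3 types.

3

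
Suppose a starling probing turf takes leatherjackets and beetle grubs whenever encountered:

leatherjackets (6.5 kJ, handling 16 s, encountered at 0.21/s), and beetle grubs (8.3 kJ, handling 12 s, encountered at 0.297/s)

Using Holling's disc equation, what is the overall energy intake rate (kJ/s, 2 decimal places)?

0.48 kJ/s

R = Σλ_iE_i / (1 + Σλ_ih_i)
Numerator: 0.21×6.5 + 0.297×8.3 = 3.83
Denominator: 1 + 0.21×16 + 0.297×12 = 7.924
R = 3.83/7.924 = 0.4834 kJ/s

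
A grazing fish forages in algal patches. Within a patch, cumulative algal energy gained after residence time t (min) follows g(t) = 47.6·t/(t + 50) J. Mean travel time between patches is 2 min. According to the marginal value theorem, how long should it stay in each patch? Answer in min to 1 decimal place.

10.0 min

Maximise g(t)/(T+t): set derivative to zero → g'(t)(T+t) = g(t).
g'(t) = 47.6·50/(t + 50)². Setting 47.6·50/(t+50)² = 47.6t/[(t+50)(2+t)] gives 50(2+t) = t(t+50), so t² = 50×2 = 100.
t* = √100 = 10 min.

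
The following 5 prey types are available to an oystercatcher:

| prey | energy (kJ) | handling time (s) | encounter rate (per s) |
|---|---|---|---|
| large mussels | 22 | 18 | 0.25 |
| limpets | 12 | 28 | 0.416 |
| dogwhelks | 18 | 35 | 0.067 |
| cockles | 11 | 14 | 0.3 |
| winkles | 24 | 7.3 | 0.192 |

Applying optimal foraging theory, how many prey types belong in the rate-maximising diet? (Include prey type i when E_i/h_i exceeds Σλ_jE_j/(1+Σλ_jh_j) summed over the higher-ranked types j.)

Profitabilities (E/h, kJ/s): winkles 3.29, large mussels 1.22, cockles 0.786, dogwhelks 0.514, limpets 0.429. Add prey in this order while the next type's profitability exceeds the intake rate on those already taken.
Rate on top 1: 1.919. large mussels: 1.22 < 1.919 → exclude; stop.
Optimal diet: winkles — 1 of 5 types.

1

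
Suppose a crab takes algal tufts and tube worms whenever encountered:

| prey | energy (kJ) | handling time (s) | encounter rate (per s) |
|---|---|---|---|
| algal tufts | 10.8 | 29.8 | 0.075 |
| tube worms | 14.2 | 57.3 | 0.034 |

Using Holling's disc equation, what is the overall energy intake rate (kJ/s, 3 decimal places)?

0.249 kJ/s

R = (0.075×10.8 + 0.034×14.2) / (1 + 0.075×29.8 + 0.034×57.3) = 1.293/5.183 = 0.2494 kJ/s.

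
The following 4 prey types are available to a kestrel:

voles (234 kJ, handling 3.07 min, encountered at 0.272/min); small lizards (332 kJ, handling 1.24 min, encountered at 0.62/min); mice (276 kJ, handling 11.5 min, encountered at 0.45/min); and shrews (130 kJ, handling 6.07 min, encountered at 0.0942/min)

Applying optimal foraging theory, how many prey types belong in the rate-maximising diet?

1

Rank by E/h (kJ/min): small lizards 268, voles 76.2, mice 24, shrews 21.4. Include each in turn until the next type's E/h falls below the running intake rate.
Rate on top 1: 116.4. voles: 76.2 < 116.4 → exclude; stop.
Optimal diet: small lizards — 1 of 4 types.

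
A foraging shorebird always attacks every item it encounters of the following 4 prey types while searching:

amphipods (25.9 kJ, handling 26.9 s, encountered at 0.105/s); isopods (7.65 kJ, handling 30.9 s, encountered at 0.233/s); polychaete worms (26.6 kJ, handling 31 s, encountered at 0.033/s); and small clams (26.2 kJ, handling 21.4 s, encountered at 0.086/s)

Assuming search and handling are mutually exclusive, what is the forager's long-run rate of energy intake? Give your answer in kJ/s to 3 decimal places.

Energy encountered per unit search time: 0.105×25.9 + 0.233×7.65 + 0.033×26.6 + 0.086×26.2 = 7.633 kJ/s.
Handling time per unit search time: 0.105×26.9 + 0.233×30.9 + 0.033×31 + 0.086×21.4 = 12.89.
Rate = 7.633/(1 + 12.89) = 0.5496 kJ/s.

0.550 kJ/s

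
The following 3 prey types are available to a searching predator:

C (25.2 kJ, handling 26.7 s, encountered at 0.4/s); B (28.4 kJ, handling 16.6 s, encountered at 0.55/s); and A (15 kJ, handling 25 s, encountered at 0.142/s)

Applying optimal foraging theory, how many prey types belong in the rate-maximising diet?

Profitabilities (E/h, kJ/s): B 1.71, C 0.944, A 0.6. Add prey in this order while the next type's profitability exceeds the intake rate on those already taken.
Rate on top 1: 1.542. C: 0.944 < 1.542 → exclude; stop.
Optimal diet: B — 1 of 3 types.

1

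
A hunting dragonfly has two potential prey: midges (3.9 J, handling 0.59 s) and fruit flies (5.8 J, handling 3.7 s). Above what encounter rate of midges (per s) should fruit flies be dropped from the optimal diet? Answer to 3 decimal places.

Drop fruit flies once their profitability E₂/h₂ falls below the rate achievable on midges alone: E₂/h₂ = λE₁/(1 + λh₁).
Solve for λ: λE₁h₂ = E₂(1 + λh₁) → λ(E₁h₂ − E₂h₁) = E₂ → λ = E₂/(E₁h₂ − E₂h₁).
λ = 5.8/(3.9×3.7 − 5.8×0.59) = 5.8/11.01 = 0.5269 per s.

0.527 per s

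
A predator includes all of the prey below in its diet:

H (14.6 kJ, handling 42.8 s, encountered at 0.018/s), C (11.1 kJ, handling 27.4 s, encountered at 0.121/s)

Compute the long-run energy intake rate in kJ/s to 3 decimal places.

R = Σλ_iE_i / (1 + Σλ_ih_i)
Numerator: 0.018×14.6 + 0.121×11.1 = 1.606
Denominator: 1 + 0.018×42.8 + 0.121×27.4 = 5.086
R = 1.606/5.086 = 0.3158 kJ/s

0.316 kJ/s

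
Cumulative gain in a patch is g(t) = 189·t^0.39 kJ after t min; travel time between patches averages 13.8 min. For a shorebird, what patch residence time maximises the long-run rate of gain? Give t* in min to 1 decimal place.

8.8 min

Maximise g(t)/(T+t): set derivative to zero → g'(t)(T+t) = g(t).
g'(t) = 0.39·189·t^-0.61. Setting 0.39·189·t^-0.61 = 189·t^0.39/(13.8+t) gives 0.39(13.8+t) = t, so 0.61·t = 0.39×13.8.
t* = 0.39×13.8/0.61 = 8.823 min.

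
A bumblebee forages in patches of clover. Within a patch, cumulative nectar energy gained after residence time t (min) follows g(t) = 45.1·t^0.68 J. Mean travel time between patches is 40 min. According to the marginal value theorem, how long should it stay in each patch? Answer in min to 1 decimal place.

85.0 min

Maximise g(t)/(T+t): set derivative to zero → g'(t)(T+t) = g(t).
g'(t) = 0.68·45.1·t^-0.32. Setting 0.68·45.1·t^-0.32 = 45.1·t^0.68/(40+t) gives 0.68(40+t) = t, so 0.32·t = 0.68×40.
t* = 0.68×40/0.32 = 85 min.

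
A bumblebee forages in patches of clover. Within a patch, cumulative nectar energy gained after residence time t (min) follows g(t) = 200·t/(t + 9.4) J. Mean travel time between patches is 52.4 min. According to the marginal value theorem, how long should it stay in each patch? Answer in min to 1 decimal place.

22.2 min

Maximise g(t)/(T+t): set derivative to zero → g'(t)(T+t) = g(t).
g'(t) = 200·9.4/(t + 9.4)². Setting 200·9.4/(t+9.4)² = 200t/[(t+9.4)(52.4+t)] gives 9.4(52.4+t) = t(t+9.4), so t² = 9.4×52.4 = 492.6.
t* = √492.6 = 22.19 min.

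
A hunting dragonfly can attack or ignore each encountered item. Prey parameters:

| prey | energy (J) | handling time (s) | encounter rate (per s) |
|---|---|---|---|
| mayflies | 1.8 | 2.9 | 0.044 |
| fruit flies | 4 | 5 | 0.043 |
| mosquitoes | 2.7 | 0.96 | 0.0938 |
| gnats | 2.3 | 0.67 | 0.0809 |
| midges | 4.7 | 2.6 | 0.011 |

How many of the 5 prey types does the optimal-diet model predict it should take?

Rank by E/h (J/s): gnats 3.43, mosquitoes 2.81, midges 1.81, fruit flies 0.8, mayflies 0.621. Include each in turn until the next type's E/h falls below the running intake rate.
Rate on top 1: 0.1765. mosquitoes: 2.81 > 0.1765 → include.
Rate on top 2: 0.3839. midges: 1.81 > 0.3839 → include.
Rate on top 3: 0.4187. fruit flies: 0.8 > 0.4187 → include.
Rate on top 4: 0.4777. mayflies: 0.621 > 0.4777 → include.
Optimal diet: gnats, mosquitoes, midges, fruit flies, mayflies — 5 of 5 types.

5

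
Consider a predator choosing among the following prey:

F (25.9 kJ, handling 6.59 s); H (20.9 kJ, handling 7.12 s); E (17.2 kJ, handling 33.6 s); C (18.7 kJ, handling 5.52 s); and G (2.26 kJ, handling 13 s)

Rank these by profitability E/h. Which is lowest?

In descending order of E/h:
F: 25.9/6.59 = 3.93 kJ/s
C: 18.7/5.52 = 3.39 kJ/s
H: 20.9/7.12 = 2.94 kJ/s
E: 17.2/33.6 = 0.512 kJ/s
G: 2.26/13 = 0.174 kJ/s

G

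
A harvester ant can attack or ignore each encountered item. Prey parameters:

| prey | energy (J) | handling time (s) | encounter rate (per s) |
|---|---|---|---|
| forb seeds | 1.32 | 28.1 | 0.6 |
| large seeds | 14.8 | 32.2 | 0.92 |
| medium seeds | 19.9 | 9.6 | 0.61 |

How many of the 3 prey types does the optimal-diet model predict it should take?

Rank by E/h (J/s): medium seeds 2.07, large seeds 0.46, forb seeds 0.047. Include each in turn until the next type's E/h falls below the running intake rate.
Rate on top 1: 1.771. large seeds: 0.46 < 1.771 → exclude; stop.
Optimal diet: medium seeds — 1 of 3 types.

1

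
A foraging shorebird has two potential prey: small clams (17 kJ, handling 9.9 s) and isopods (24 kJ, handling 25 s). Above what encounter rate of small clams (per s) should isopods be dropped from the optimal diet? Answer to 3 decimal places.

Drop isopods once their profitability E₂/h₂ falls below the rate achievable on small clams alone: E₂/h₂ = λE₁/(1 + λh₁).
Solve for λ: λE₁h₂ = E₂(1 + λh₁) → λ(E₁h₂ − E₂h₁) = E₂ → λ = E₂/(E₁h₂ − E₂h₁).
λ = 24/(17×25 − 24×9.9) = 24/187.4 = 0.1281 per s.

0.128 per s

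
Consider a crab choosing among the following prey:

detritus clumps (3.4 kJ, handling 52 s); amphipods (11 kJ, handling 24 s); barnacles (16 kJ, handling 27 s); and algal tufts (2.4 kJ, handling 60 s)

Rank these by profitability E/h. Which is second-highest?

In descending order of E/h:
barnacles: 16/27 = 0.593 kJ/s
amphipods: 11/24 = 0.458 kJ/s
detritus clumps: 3.4/52 = 0.0654 kJ/s
algal tufts: 2.4/60 = 0.04 kJ/s

amphipods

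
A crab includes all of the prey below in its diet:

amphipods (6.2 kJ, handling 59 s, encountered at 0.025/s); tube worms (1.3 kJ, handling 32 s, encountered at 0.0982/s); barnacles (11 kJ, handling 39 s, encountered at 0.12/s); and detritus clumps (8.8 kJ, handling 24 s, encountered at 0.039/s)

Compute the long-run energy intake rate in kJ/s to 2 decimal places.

Energy encountered per unit search time: 0.025×6.2 + 0.0982×1.3 + 0.12×11 + 0.039×8.8 = 1.946 kJ/s.
Handling time per unit search time: 0.025×59 + 0.0982×32 + 0.12×39 + 0.039×24 = 10.23.
Rate = 1.946/(1 + 10.23) = 0.1732 kJ/s.

0.17 kJ/s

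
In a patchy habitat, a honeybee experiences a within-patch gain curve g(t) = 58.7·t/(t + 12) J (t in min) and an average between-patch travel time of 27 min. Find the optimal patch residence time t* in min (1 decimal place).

18.0 min

Maximise g(t)/(T+t): set derivative to zero → g'(t)(T+t) = g(t).
g'(t) = 58.7·12/(t + 12)². Setting 58.7·12/(t+12)² = 58.7t/[(t+12)(27+t)] gives 12(27+t) = t(t+12), so t² = 12×27 = 324.
t* = √324 = 18 min.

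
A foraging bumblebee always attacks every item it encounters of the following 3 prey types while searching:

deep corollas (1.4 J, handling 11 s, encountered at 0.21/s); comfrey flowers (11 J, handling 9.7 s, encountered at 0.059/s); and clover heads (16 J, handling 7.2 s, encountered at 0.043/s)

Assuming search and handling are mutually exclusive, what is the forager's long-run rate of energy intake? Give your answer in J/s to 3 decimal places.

0.389 J/s

Energy encountered per unit search time: 0.21×1.4 + 0.059×11 + 0.043×16 = 1.631 J/s.
Handling time per unit search time: 0.21×11 + 0.059×9.7 + 0.043×7.2 = 3.192.
Rate = 1.631/(1 + 3.192) = 0.3891 J/s.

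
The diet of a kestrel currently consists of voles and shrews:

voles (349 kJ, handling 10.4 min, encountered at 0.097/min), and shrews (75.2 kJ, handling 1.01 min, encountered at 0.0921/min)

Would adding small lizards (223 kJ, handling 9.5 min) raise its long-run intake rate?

On voles and shrews alone, R = ΣλE/(1+Σλh) = 40.78/2.102 = 19.4 kJ/min.
Profitability of small lizards: 223/9.5 = 23.47 kJ/min.
Since 23.47 > R, including small lizards increases the long-run rate.

Yes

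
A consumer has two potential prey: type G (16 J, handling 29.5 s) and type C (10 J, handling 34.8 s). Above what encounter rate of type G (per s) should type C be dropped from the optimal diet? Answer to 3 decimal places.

The zero-one rule: include type C iff E₂/h₂ > λE₁/(1+λh₁). Equality gives the switch point.
λE₁h₂ = E₂ + λE₂h₁ ⇒ λ = E₂/(E₁h₂ − E₂h₁) = 10/(556.8 − 295) = 0.0382 per s.

0.038 per s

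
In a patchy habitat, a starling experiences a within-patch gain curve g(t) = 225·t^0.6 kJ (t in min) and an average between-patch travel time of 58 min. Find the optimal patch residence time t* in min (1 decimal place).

Optimal t* satisfies g'(t*) = g(t*)/(T + t*).
g'(t) = 0.6·225·t^-0.4. Setting 0.6·225·t^-0.4 = 225·t^0.6/(58+t) gives 0.6(58+t) = t, so 0.40·t = 0.6×58.
t* = 0.6×58/0.40 = 87 min.

87.0 min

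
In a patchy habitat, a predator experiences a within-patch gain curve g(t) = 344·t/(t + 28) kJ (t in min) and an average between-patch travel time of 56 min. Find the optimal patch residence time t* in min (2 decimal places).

39.60 min

Optimal t* satisfies g'(t*) = g(t*)/(T + t*).
g'(t) = 344·28/(t + 28)². Setting 344·28/(t+28)² = 344t/[(t+28)(56+t)] gives 28(56+t) = t(t+28), so t² = 28×56 = 1568.
t* = √1568 = 39.6 min.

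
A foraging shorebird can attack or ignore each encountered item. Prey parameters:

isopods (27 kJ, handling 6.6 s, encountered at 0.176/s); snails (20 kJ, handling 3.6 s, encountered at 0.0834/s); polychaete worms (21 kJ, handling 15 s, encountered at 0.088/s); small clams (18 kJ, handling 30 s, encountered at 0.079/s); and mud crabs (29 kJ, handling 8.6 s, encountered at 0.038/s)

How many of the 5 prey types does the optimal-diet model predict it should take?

Rank by E/h (kJ/s): snails 5.56, isopods 4.09, mud crabs 3.37, polychaete worms 1.4, small clams 0.6. Include each in turn until the next type's E/h falls below the running intake rate.
Rate on top 1: 1.283. isopods: 4.09 > 1.283 → include.
Rate on top 2: 2.608. mud crabs: 3.37 > 2.608 → include.
Rate on top 3: 2.697. polychaete worms: 1.4 < 2.697 → exclude; stop.
Optimal diet: snails, isopods, mud crabs — 3 of 5 types.

3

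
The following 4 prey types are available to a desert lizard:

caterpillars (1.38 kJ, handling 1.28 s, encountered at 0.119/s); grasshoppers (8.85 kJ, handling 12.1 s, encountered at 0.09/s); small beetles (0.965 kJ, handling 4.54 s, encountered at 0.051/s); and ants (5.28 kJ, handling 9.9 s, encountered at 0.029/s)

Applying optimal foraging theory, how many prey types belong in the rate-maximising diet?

E/h in descending order: caterpillars 1.08, grasshoppers 0.731, ants 0.533, small beetles 0.213 kJ/s. The optimal diet is the largest prefix of this list for which every included type satisfies E_i/h_i > R on the types above it.
Rate on top 1: 0.1425. grasshoppers: 0.731 > 0.1425 → include.
Rate on top 2: 0.4286. ants: 0.533 > 0.4286 → include.
Rate on top 3: 0.4405. small beetles: 0.213 < 0.4405 → exclude; stop.
Optimal diet: caterpillars, grasshoppers, ants — 3 of 4 types.

3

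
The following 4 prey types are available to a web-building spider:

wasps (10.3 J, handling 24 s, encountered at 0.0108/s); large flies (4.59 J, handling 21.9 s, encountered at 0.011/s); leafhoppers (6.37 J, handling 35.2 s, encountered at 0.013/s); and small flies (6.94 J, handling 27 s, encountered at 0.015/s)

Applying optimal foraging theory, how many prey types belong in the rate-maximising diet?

4

E/h in descending order: wasps 0.429, small flies 0.257, large flies 0.21, leafhoppers 0.181 J/s. The optimal diet is the largest prefix of this list for which every included type satisfies E_i/h_i > R on the types above it.
Rate on top 1: 0.08834. small flies: 0.257 > 0.08834 → include.
Rate on top 2: 0.1294. large flies: 0.21 > 0.1294 → include.
Rate on top 3: 0.1395. leafhoppers: 0.181 > 0.1395 → include.
Optimal diet: wasps, small flies, large flies, leafhoppers — 4 of 4 types.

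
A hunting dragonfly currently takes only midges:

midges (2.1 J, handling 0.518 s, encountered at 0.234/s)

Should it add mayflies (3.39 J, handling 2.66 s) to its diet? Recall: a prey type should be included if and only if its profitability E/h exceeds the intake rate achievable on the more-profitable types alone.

Current rate: (0.234×2.1)/(1 + 0.234×0.518) = 0.4383 J/s.
mayflies: E/h = 3.39/2.66 = 1.274 J/s.
1.274 > 0.4383, so adding mayflies raises the average — include it.

Yes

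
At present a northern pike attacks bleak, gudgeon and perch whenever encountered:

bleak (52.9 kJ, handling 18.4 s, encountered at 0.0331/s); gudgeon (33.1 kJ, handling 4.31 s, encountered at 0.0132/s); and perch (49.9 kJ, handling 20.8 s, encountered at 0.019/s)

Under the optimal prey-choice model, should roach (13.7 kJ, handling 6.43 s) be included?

Yes

Intake rate on the current diet: R = (0.0331×52.9 + 0.0132×33.1 + 0.019×49.9) / (1 + 0.0331×18.4 + 0.0132×4.31 + 0.019×20.8) = 3.136/2.061 = 1.521 kJ/s.
roach: E/h = 13.7/6.43 = 2.131 kJ/s.
2.131 > 1.521, so adding roach raises the average — include it.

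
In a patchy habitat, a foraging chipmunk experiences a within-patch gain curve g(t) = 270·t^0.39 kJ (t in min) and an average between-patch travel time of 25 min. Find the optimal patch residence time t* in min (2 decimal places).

15.98 min

By the marginal value theorem, leave when the instantaneous gain rate g'(t) equals the habitat-wide average g(t)/(T + t).
g'(t) = 0.39·270·t^-0.61. Setting 0.39·270·t^-0.61 = 270·t^0.39/(25+t) gives 0.39(25+t) = t, so 0.61·t = 0.39×25.
t* = 0.39×25/0.61 = 15.98 min.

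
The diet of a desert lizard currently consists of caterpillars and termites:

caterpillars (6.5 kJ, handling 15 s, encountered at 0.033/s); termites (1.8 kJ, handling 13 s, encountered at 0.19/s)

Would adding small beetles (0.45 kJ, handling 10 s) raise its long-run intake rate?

On caterpillars and termites alone, R = ΣλE/(1+Σλh) = 0.5565/3.965 = 0.1404 kJ/s.
small beetles: E/h = 0.45/10 = 0.045 kJ/s.
0.045 < 0.1404, so adding small beetles would lower the average — exclude it.

No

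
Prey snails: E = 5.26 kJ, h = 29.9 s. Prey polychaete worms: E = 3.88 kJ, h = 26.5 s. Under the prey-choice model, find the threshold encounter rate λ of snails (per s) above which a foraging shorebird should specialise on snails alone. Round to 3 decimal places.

At the threshold, the rate on snails alone equals the profitability of polychaete worms: λ·5.26/(1 + λ·29.9) = 3.88/26.5 = 0.1464.
Rearranging, λ(5.26 − 0.1464×29.9) = 0.1464, so λ = 0.1464/0.8822 = 0.166 per s.

0.166 per s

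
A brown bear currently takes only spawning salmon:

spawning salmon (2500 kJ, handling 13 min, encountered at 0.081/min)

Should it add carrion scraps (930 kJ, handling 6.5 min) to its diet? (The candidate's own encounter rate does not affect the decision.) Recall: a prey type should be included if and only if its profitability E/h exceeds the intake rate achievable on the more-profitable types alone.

Yes

Current rate: (0.081×2500)/(1 + 0.081×13) = 98.64 kJ/min.
Profitability of carrion scraps: 930/6.5 = 143.1 kJ/min.
Since 143.1 > R, including carrion scraps increases the long-run rate.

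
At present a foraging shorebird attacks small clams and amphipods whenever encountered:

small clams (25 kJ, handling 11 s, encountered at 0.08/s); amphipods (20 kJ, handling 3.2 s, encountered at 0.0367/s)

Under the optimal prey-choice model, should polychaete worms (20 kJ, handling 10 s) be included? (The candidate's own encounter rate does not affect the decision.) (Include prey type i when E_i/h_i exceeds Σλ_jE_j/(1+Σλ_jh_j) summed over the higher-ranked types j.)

On small clams and amphipods alone, R = ΣλE/(1+Σλh) = 2.734/1.997 = 1.369 kJ/s.
Profitability of polychaete worms: 20/10 = 2 kJ/s.
2 > 1.369, so adding polychaete worms raises the average — include it.

Yes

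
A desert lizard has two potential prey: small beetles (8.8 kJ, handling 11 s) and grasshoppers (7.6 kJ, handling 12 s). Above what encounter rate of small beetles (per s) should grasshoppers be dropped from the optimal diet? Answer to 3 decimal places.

Drop grasshoppers once their profitability E₂/h₂ falls below the rate achievable on small beetles alone: E₂/h₂ = λE₁/(1 + λh₁).
Solve for λ: λE₁h₂ = E₂(1 + λh₁) → λ(E₁h₂ − E₂h₁) = E₂ → λ = E₂/(E₁h₂ − E₂h₁).
λ = 7.6/(8.8×12 − 7.6×11) = 7.6/22 = 0.3455 per s.

0.345 per s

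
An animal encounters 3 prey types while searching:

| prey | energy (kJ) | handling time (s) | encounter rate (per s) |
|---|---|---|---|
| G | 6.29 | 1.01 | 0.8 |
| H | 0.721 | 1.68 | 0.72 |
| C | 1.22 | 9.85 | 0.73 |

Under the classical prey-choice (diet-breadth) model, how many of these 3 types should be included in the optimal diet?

1

Profitabilities (E/h, kJ/s): G 6.23, H 0.429, C 0.124. Add prey in this order while the next type's profitability exceeds the intake rate on those already taken.
Rate on top 1: 2.783. H: 0.429 < 2.783 → exclude; stop.
Optimal diet: G — 1 of 3 types.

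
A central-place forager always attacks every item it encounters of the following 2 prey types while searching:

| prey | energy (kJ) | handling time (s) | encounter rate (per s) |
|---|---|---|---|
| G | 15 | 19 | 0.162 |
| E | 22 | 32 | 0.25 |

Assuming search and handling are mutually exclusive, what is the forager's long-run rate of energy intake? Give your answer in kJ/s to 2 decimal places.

R = (0.162×15 + 0.25×22) / (1 + 0.162×19 + 0.25×32) = 7.93/12.08 = 0.6566 kJ/s.

0.66 kJ/s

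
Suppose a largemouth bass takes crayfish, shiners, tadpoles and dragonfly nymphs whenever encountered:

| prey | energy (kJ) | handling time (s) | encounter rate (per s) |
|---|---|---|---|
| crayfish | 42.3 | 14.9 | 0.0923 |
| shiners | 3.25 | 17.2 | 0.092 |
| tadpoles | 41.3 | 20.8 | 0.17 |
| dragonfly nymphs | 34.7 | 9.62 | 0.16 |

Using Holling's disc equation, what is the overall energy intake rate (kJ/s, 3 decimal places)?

R = Σλ_iE_i / (1 + Σλ_ih_i)
Numerator: 0.0923×42.3 + 0.092×3.25 + 0.17×41.3 + 0.16×34.7 = 16.78
Denominator: 1 + 0.0923×14.9 + 0.092×17.2 + 0.17×20.8 + 0.16×9.62 = 9.033
R = 16.78/9.033 = 1.857 kJ/s

1.857 kJ/s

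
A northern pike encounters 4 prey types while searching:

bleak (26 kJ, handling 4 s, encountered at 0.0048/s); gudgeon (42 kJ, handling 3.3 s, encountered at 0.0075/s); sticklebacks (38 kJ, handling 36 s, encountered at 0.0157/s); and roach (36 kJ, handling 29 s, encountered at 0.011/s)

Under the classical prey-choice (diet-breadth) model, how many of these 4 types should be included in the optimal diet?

4

E/h in descending order: gudgeon 12.7, bleak 6.5, roach 1.24, sticklebacks 1.06 kJ/s. The optimal diet is the largest prefix of this list for which every included type satisfies E_i/h_i > R on the types above it.
Rate on top 1: 0.3074. bleak: 6.5 > 0.3074 → include.
Rate on top 2: 0.4213. roach: 1.24 > 0.4213 → include.
Rate on top 3: 0.6132. sticklebacks: 1.06 > 0.6132 → include.
Optimal diet: gudgeon, bleak, roach, sticklebacks — 4 of 4 types.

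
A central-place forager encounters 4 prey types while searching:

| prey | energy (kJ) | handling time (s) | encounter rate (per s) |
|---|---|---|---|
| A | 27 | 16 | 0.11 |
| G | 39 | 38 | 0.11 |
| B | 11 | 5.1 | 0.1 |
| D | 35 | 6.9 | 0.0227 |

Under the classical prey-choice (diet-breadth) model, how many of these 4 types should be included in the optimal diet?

3

E/h in descending order: D 5.07, B 2.16, A 1.69, G 1.03 kJ/s. The optimal diet is the largest prefix of this list for which every included type satisfies E_i/h_i > R on the types above it.
Rate on top 1: 0.6869. B: 2.16 > 0.6869 → include.
Rate on top 2: 1.137. A: 1.69 > 1.137 → include.
Rate on top 3: 1.42. G: 1.03 < 1.42 → exclude; stop.
Optimal diet: D, B, A — 3 of 4 types.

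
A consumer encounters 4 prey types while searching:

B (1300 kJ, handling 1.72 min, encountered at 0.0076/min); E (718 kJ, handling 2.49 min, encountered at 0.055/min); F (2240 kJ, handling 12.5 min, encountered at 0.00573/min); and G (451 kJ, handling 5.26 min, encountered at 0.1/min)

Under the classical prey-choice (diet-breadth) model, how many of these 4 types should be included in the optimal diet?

4

E/h in descending order: B 756, E 288, F 179, G 85.7 kJ/min. The optimal diet is the largest prefix of this list for which every included type satisfies E_i/h_i > R on the types above it.
Rate on top 1: 9.753. E: 288 > 9.753 → include.
Rate on top 2: 42.93. F: 179 > 42.93 → include.
Rate on top 3: 50.92. G: 85.7 > 50.92 → include.
Optimal diet: B, E, F, G — 4 of 4 types.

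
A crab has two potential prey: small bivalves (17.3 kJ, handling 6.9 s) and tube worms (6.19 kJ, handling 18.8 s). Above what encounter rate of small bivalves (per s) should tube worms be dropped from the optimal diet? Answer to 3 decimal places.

At the threshold, the rate on small bivalves alone equals the profitability of tube worms: λ·17.3/(1 + λ·6.9) = 6.19/18.8 = 0.3293.
Rearranging, λ(17.3 − 0.3293×6.9) = 0.3293, so λ = 0.3293/15.03 = 0.02191 per s.

0.022 per s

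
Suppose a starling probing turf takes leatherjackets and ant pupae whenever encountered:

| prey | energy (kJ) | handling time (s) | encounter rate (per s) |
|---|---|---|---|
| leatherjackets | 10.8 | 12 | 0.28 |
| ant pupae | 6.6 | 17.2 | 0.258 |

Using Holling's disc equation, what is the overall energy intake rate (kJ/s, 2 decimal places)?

0.54 kJ/s

R = Σλ_iE_i / (1 + Σλ_ih_i)
Numerator: 0.28×10.8 + 0.258×6.6 = 4.727
Denominator: 1 + 0.28×12 + 0.258×17.2 = 8.798
R = 4.727/8.798 = 0.5373 kJ/s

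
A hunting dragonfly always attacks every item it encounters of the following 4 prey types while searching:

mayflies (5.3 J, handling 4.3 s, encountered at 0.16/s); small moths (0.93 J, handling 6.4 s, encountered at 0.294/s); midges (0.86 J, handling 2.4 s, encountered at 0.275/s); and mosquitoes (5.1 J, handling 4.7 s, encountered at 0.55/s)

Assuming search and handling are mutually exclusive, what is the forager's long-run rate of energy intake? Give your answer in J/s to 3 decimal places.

Energy encountered per unit search time: 0.16×5.3 + 0.294×0.93 + 0.275×0.86 + 0.55×5.1 = 4.163 J/s.
Handling time per unit search time: 0.16×4.3 + 0.294×6.4 + 0.275×2.4 + 0.55×4.7 = 5.815.
Rate = 4.163/(1 + 5.815) = 0.6109 J/s.

0.611 J/s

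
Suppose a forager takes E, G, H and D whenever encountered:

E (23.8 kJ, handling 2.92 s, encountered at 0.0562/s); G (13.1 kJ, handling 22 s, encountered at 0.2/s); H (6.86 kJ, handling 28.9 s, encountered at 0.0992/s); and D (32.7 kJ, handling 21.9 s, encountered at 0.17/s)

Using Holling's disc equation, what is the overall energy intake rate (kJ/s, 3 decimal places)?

0.839 kJ/s

Energy encountered per unit search time: 0.0562×23.8 + 0.2×13.1 + 0.0992×6.86 + 0.17×32.7 = 10.2 kJ/s.
Handling time per unit search time: 0.0562×2.92 + 0.2×22 + 0.0992×28.9 + 0.17×21.9 = 11.15.
Rate = 10.2/(1 + 11.15) = 0.839 kJ/s.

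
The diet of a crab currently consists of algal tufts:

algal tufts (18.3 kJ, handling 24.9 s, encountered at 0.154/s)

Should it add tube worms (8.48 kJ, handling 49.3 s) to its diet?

Intake rate on the current diet: R = (0.154×18.3) / (1 + 0.154×24.9) = 2.818/4.835 = 0.5829 kJ/s.
tube worms: E/h = 8.48/49.3 = 0.172 kJ/s.
0.172 < 0.5829, so adding tube worms would lower the average — exclude it.

No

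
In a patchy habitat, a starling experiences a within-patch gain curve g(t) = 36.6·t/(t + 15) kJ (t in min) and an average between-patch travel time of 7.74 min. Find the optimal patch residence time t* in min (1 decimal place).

10.8 min

By the marginal value theorem, leave when the instantaneous gain rate g'(t) equals the habitat-wide average g(t)/(T + t).
g'(t) = 36.6·15/(t + 15)². Setting 36.6·15/(t+15)² = 36.6t/[(t+15)(7.74+t)] gives 15(7.74+t) = t(t+15), so t² = 15×7.74 = 116.1.
t* = √116.1 = 10.77 min.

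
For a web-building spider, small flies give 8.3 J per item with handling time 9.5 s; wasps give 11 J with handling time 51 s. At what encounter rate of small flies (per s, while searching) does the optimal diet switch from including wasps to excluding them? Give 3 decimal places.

0.035 per s

Drop wasps once their profitability E₂/h₂ falls below the rate achievable on small flies alone: E₂/h₂ = λE₁/(1 + λh₁).
Solve for λ: λE₁h₂ = E₂(1 + λh₁) → λ(E₁h₂ − E₂h₁) = E₂ → λ = E₂/(E₁h₂ − E₂h₁).
λ = 11/(8.3×51 − 11×9.5) = 11/318.8 = 0.0345 per s.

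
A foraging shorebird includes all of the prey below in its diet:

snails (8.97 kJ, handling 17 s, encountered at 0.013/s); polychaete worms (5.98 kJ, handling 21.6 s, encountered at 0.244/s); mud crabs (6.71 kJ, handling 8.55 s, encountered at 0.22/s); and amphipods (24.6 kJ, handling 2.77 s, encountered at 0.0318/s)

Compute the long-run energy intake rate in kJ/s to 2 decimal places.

R = (0.013×8.97 + 0.244×5.98 + 0.22×6.71 + 0.0318×24.6) / (1 + 0.013×17 + 0.244×21.6 + 0.22×8.55 + 0.0318×2.77) = 3.834/8.46 = 0.4532 kJ/s.

0.45 kJ/s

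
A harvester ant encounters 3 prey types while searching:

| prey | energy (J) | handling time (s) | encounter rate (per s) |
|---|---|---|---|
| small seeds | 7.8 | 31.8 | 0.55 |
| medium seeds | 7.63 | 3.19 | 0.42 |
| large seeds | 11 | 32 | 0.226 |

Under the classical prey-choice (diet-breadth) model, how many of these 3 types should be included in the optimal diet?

Rank by E/h (J/s): medium seeds 2.39, large seeds 0.344, small seeds 0.245. Include each in turn until the next type's E/h falls below the running intake rate.
Rate on top 1: 1.37. large seeds: 0.344 < 1.37 → exclude; stop.
Optimal diet: medium seeds — 1 of 3 types.

1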